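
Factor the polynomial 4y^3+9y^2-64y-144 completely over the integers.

By the rational root theorem, y = 4 is a root, so (y-4) is a factor; dividing leaves 4y^2+25y+36.
The remaining quadratic factors as (4y+9)(y+4).

(4y+9)(y+4)(y-4)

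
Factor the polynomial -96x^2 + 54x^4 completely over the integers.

Factor out 6x^2, leaving 9x^2 - 16, which is a difference of two squares.

6x^2(3x + 4)(3x - 4)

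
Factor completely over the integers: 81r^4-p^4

(3r)⁴ − (p)⁴ = ((3r)² − (p)²)((3r)² + (p)²); the first factor splits again, the second (9r^2+p^2) is irreducible.

(3r-p)(3r+p)(9r^2+p^2)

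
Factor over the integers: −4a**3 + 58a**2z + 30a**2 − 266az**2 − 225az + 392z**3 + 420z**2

−(2a − 14z − 15)(2a − 7z)(a − 4z)

Group: 2a(−2a**2 + 22az + 15a − 56z**2 − 60z) − 7z(−2a**2 + 22az + 15a − 56z**2 − 60z); both groups contain (−2a**2 + 22az + 15a − 56z**2 − 60z), so (2a − 7z) is a factor with cofactor −2a**2 + 22az + 15a − 56z**2 − 60z.
The cofactor groups again: −2a**2 + 22az + 15a − 56z**2 − 60z = −2a(a − 4z) + (14z + 15)(a − 4z); both groups contain (a − 4z), giving −(2a − 14z − 15)(a − 4z).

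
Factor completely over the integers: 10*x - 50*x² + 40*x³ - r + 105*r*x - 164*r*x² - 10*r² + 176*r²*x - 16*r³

-(2*r - x + 1)*(8*r - 4*x + 1)*(r - 10*x)

Group: 8*r*(-2*r² + 21*r*x - r - 10*x² + 10*x) + (-4*x + 1)*(-2*r² + 21*r*x - r - 10*x² + 10*x); both groups contain (-2*r² + 21*r*x - r - 10*x² + 10*x), so (8*r - 4*x + 1) is a factor with cofactor -2*r² + 21*r*x - r - 10*x² + 10*x.
The cofactor groups again: -2*r² + 21*r*x - r - 10*x² + 10*x = -r*(2*r - x + 1) + 10*x*(2*r - x + 1); both groups contain (2*r - x + 1), giving -(r - 10*x)*(2*r - x + 1).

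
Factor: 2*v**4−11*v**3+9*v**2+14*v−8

(2*v−1)*(v+1)*(v−2)*(v−4)

Trying the rational-root candidates, v = 2 is a root, so (v−2) is a factor; dividing leaves 2*v**3−7*v**2−5*v+4.
Then v = 1/2 is a root, giving the factor (2*v−1) and quotient v**2−3*v−4.
The remaining quadratic factors as (v+1)(v−4).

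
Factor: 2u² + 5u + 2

Need a pair with product 2·2 = 4 and sum 5: that's 4 and 1.
Split the middle term: 2u² + 4u + u + 2 = 2u(u + 2) + (u + 2).

(2u + 1)(u + 2)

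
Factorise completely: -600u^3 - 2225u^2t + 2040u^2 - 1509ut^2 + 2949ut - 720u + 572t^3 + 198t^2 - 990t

Group: 8u(-75u^2 - 175ut + 255u + 52t^2 + 18t - 90) + 11t(-75u^2 - 175ut + 255u + 52t^2 + 18t - 90); both groups contain (-75u^2 - 175ut + 255u + 52t^2 + 18t - 90), so (8u + 11t) is a factor with cofactor -75u^2 - 175ut + 255u + 52t^2 + 18t - 90.
The cofactor groups again: -75u^2 - 175ut + 255u + 52t^2 + 18t - 90 = -15u(5u + 13t - 15) + (4t + 6)(5u + 13t - 15); both groups contain (5u + 13t - 15), giving -(15u - 4t - 6)(5u + 13t - 15).

-(15u - 4t - 6)(8u + 11t)(5u + 13t - 15)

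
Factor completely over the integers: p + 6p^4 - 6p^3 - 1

(p - 1)(6p^3 + 1)

Group as (6p^4 + p) + (-6p^3 - 1) = p(6p^3 + 1) - (6p^3 + 1).
Both groups share the factor (6p^3 + 1).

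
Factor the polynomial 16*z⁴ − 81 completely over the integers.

Difference of squares twice: with A = 2*z and B = 3, A⁴ − B⁴ = (A² − B²)(A² + B²), and A² − B² factors again.

(2*z + 3)*(2*z − 3)*(4*z² + 9)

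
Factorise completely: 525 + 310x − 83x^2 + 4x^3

(4x + 5)(x − 15)(x − 7)

Among the possible rational roots, x = 15 is a root, so (x − 15) divides it; the quotient is 4x^2 − 23x − 35.
The remaining quadratic factors as (4x + 5)(x − 7).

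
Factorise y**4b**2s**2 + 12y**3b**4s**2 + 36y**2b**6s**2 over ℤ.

b**2s**2y**2(y + 6b**2)**2

Pull out the common factor y**2b**2s**2, leaving y**2 + 12yb**2 + 36b**4.
Recognize a perfect-square trinomial with the parts y and 6b**2.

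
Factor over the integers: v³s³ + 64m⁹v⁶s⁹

s³v³(4m³vs² + 1)(16m⁶v²s⁴ - 4m³vs² + 1)

Every term has a factor of v³s³; factoring it out leaves 64m⁹v³s⁶ + 1.
Recognize a sum of cubes with the parts 1 and 4m³vs².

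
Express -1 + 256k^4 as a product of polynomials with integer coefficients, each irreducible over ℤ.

(4k)⁴ − (1)⁴ = ((4k)² − (1)²)((4k)² + (1)²); the first factor splits again, the second (16k^2 + 1) is irreducible.

(4k + 1)(4k - 1)(16k^2 + 1)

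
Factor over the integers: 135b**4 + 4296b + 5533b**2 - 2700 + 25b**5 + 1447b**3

(5b + 9)(5b - 2)(b + 3)(b**2 + b + 50)

Trying the rational-root candidates, b = -3 is a root, giving the factor (b + 3) and quotient 25b**4 + 60b**3 + 1267b**2 + 1732b - 900.
Then b = 2/5 is a root, giving the factor (5b - 2) and quotient 5b**3 + 14b**2 + 259b + 450.
Next, b = -9/5 is a root, so (5b + 9) is a factor; dividing leaves b**2 + b + 50.
The quadratic b**2 + b + 50 has discriminant -199 < 0 and is irreducible over ℤ.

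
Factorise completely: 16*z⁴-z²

z²*(4*z+1)*(4*z-1)

Pull out the common factor z², leaving 16*z²-1.
Recognize a difference of squares with the parts 4*z and 1.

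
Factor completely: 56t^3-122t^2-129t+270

Trying the rational-root candidates, t = -3/2 is a root, so (2t+3) divides it; the quotient is 28t^2-103t+90.
The remaining quadratic factors as (4t-9)(7t-10).

(2t+3)(4t-9)(7t-10)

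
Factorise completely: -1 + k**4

(k + 1)*(k - 1)*(k**2 + 1)

Write as (k**2)² − (1)², then factor k**2 - 1 once more.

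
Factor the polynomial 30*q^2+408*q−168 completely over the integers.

6*(5*q−2)*(q+14)

Pull out the common factor 6, then factor the remaining trinomial.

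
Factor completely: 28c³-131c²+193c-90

(4c-9)(7c-10)(c-1)

Among the possible rational roots, c = 10/7 is a root, giving the factor (7c-10) and quotient 4c²-13c+9.
The remaining quadratic factors as (c-1)(4c-9).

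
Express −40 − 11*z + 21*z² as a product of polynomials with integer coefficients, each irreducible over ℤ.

Need a pair with product 21·(−40) = −840 and sum −11: that's −35 and 24.
Split the middle term: 21*z² − 35*z + 24*z − 40 = 7*z*(3*z − 5) + 8*(3*z − 5).

(3*z − 5)*(7*z + 8)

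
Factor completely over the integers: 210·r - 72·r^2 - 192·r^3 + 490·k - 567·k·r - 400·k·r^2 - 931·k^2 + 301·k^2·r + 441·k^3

Group: 9·k·(49·k^2 + 77·k·r - 49·k + 24·r^2 - 21·r) + (-8·r - 10)·(49·k^2 + 77·k·r - 49·k + 24·r^2 - 21·r); both groups contain (49·k^2 + 77·k·r - 49·k + 24·r^2 - 21·r), so (9·k - 8·r - 10) is a factor with cofactor 49·k^2 + 77·k·r - 49·k + 24·r^2 - 21·r.
The cofactor groups again: 49·k^2 + 77·k·r - 49·k + 24·r^2 - 21·r = 7·k·(7·k + 3·r) + (8·r - 7)·(7·k + 3·r); both groups contain (7·k + 3·r), giving (7·k + 8·r - 7)·(7·k + 3·r).

(7·k + 3·r)·(7·k + 8·r - 7)·(9·k - 8·r - 10)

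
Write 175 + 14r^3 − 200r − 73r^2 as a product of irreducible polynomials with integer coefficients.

By the rational root theorem, r = 5/7 is a root, so (7r − 5) divides it; the quotient is 2r^2 − 9r − 35.
The remaining quadratic factors as (r − 7)(2r + 5).

(2r + 5)(7r − 5)(r − 7)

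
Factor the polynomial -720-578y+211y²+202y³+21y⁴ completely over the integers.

Among the possible rational roots, y = 5/3 is a root, so (3y-5) is a factor; dividing leaves 7y³+79y²+202y+144.
Next, y = -9/7 is a root, giving the factor (7y+9) and quotient y²+10y+16.
The remaining quadratic factors as (y+2)(y+8).

(3y-5)(7y+9)(y+2)(y+8)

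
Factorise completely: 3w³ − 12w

Every term has a factor of 3w. Then w² − 4 = (w)² − (2)².

3w(w + 2)(w − 2)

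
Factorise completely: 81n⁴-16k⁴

(3n)⁴ − (2k)⁴ = ((3n)² − (2k)²)((3n)² + (2k)²); the first factor splits again, the second (9n²+4k²) is irreducible.

(3n-2k)(3n+2k)(9n²+4k²)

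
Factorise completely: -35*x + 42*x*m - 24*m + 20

Group as (42*x*m - 35*x) + (-24*m + 20) = 7*x*(6*m - 5) - 4*(6*m - 5).
Both groups share the factor (6*m - 5).

(6*m - 5)*(7*x - 4)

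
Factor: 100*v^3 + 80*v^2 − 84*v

4*v*(5*v + 7)*(5*v − 3)

Pull out the common factor 4*v, then factor the remaining trinomial.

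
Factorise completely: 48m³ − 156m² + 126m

Pull out the common factor 6m, then factor the remaining trinomial.

6m(2m − 3)(4m − 7)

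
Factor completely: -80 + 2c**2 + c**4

Substitute u = c**2 to get a quadratic in u, then factor.
c**2 + 10 is irreducible over ℤ (always positive, so no real roots).
c**2 - 8 is irreducible over ℤ (8 is not a perfect square).

(c**2 + 10)(c**2 - 8)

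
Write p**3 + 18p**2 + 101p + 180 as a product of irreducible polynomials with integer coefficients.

Testing divisors of the constant over divisors of the leading coefficient, p = -9 is a root, so (p + 9) is a factor; dividing leaves p**2 + 9p + 20.
The remaining quadratic factors as (p + 4)(p + 5).

(p + 4)(p + 5)(p + 9)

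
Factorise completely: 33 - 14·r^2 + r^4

Substitute u = r^2 to get a quadratic in u, then factor.
r^2 - 3 is irreducible over ℤ (3 is not a perfect square).
r^2 - 11 is irreducible over ℤ (11 is not a perfect square).

(r^2 - 11)·(r^2 - 3)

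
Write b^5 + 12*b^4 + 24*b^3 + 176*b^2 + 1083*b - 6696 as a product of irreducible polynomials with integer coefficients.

Trying the rational-root candidates, b = -9 is a root, so (b + 9) is a factor; dividing leaves b^4 + 3*b^3 - 3*b^2 + 203*b - 744.
Next, b = 3 is a root, so (b - 3) divides it; the quotient is b^3 + 6*b^2 + 15*b + 248.
Then b = -8 is a root, so (b + 8) divides it; the quotient is b^2 - 2*b + 31.
The quadratic b^2 - 2*b + 31 has discriminant -120 < 0 and is irreducible over ℤ.

(b + 8)*(b + 9)*(b - 3)*(b^2 - 2*b + 31)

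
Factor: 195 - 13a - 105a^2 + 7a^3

(a - 15)(7a^2 - 13)

Group as (7a^3 - 13a) + (-105a^2 + 195) = a(7a^2 - 13) - 15(7a^2 - 13).
Both groups share the factor (7a^2 - 13).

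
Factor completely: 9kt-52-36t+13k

Group as (9kt+13k) + (-36t-52) = k(9t+13) - 4(9t+13).
Both groups share the factor (9t+13).

(9t+13)(k-4)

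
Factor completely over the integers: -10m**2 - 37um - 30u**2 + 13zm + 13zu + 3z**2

Group: 3z(z + 6u + 5m) + (-5u - 2m)(z + 6u + 5m); both groups contain (z + 6u + 5m).

(3z - 5u - 2m)(z + 6u + 5m)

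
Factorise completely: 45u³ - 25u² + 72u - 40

Group as (45u³ + 72u) + (-25u² - 40) = 9u(5u² + 8) - 5(5u² + 8).
Both groups share the factor (5u² + 8).

(9u - 5)(5u² + 8)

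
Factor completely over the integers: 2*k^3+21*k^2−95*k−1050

(2*k+15)*(k+10)*(k−7)

Among the possible rational roots, k = −10 is a root, so (k+10) is a factor; dividing leaves 2*k^2+k−105.
The remaining quadratic factors as (2*k+15)(k−7).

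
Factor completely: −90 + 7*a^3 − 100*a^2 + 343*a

Trying the rational-root candidates, a = 5 is a root, so (a − 5) is a factor; dividing leaves 7*a^2 − 65*a + 18.
The remaining quadratic factors as (7*a − 2)(a − 9).

(7*a − 2)*(a − 5)*(a − 9)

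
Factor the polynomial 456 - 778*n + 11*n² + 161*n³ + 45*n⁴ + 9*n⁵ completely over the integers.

(3*n - 2)*(3*n - 4)*(n + 3)*(n² + 4*n + 19)

By the rational root theorem, n = -3 is a root, so (n + 3) is a factor; dividing leaves 9*n⁴ + 18*n³ + 107*n² - 310*n + 152.
Then n = 2/3 is a root, so (3*n - 2) is a factor; dividing leaves 3*n³ + 8*n² + 41*n - 76.
Then n = 4/3 is a root, so (3*n - 4) divides it; the quotient is n² + 4*n + 19.
The quadratic n² + 4*n + 19 has discriminant -60 < 0 and is irreducible over ℤ.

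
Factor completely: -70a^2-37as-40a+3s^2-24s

Group: -14a(5a+3s) + (s-8)(5a+3s); both groups contain (5a+3s).

-(14a-s+8)(5a+3s)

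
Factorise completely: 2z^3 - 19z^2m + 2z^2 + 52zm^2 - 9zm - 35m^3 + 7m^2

Group: 2z(z^2 - 6zm + z + 5m^2 - m) - 7m(z^2 - 6zm + z + 5m^2 - m); both groups contain (z^2 - 6zm + z + 5m^2 - m), so (2z - 7m) is a factor with cofactor z^2 - 6zm + z + 5m^2 - m.
The cofactor groups again: z^2 - 6zm + z + 5m^2 - m = z(z - m) + (-5m + 1)(z - m); both groups contain (z - m), giving (z - 5m + 1)(z - m).

(z - 5m + 1)(2z - 7m)(z - m)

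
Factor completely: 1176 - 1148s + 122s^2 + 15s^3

Among the possible rational roots, s = -14 is a root, so (s + 14) divides it; the quotient is 15s^2 - 88s + 84.
The remaining quadratic factors as (3s - 14)(5s - 6).

(3s - 14)(5s - 6)(s + 14)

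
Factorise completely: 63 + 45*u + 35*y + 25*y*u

(5*u + 7)*(5*y + 9)

Group as (25*y*u + 35*y) + (45*u + 63) = 5*y*(5*u + 7) + 9*(5*u + 7).
Both groups share the factor (5*u + 7).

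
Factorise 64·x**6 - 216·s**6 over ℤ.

Factor out 8 first: what remains is 8·x**6 - 27·s**6.
Recognize a difference of cubes with the parts 2·x**2 and 3·s**2.

8·(2·x**2 - 3·s**2)·(4·x**4 + 6·x**2·s**2 + 9·s**4)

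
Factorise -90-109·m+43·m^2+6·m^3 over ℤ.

Trying the rational-root candidates, m = 5/2 is a root, so (2·m-5) is a factor; dividing leaves 3·m^2+29·m+18.
The remaining quadratic factors as (3·m+2)(m+9).

(2·m-5)·(3·m+2)·(m+9)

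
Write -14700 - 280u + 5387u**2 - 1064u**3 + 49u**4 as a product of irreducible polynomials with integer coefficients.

(7u + 10)(7u - 15)(u - 14)(u - 7)

Testing divisors of the constant over divisors of the leading coefficient, u = 14 is a root, so (u - 14) divides it; the quotient is 49u**3 - 378u**2 + 95u + 1050.
Then u = -10/7 is a root, so (7u + 10) is a factor; dividing leaves 7u**2 - 64u + 105.
The remaining quadratic factors as (7u - 15)(u - 7).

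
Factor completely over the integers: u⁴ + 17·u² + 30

(u² + 15)·(u² + 2)

Substitute w = u² to get a quadratic in w, then factor.
u² + 2 is irreducible over ℤ (always positive, so no real roots).
u² + 15 is irreducible over ℤ (always positive, so no real roots).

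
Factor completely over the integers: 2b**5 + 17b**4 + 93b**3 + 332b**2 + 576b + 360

Testing divisors of the constant over divisors of the leading coefficient, b = -2 is a root, so (b + 2) is a factor; dividing leaves 2b**4 + 13b**3 + 67b**2 + 198b + 180.
Then b = -3/2 is a root, so (2b + 3) is a factor; dividing leaves b**3 + 5b**2 + 26b + 60.
Next, b = -3 is a root, so (b + 3) is a factor; dividing leaves b**2 + 2b + 20.
The quadratic b**2 + 2b + 20 has discriminant -76 < 0 and is irreducible over ℤ.

(2b + 3)(b + 2)(b + 3)(b**2 + 2b + 20)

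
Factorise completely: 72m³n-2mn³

Pull out the common factor 2mn; 36m²-n² is a difference of squares.

2mn(6m+n)(6m-n)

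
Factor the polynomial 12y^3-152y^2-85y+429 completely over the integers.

Trying the rational-root candidates, y = 13 is a root, giving the factor (y-13) and quotient 12y^2+4y-33.
The remaining quadratic factors as (6y+11)(2y-3).

(2y-3)(6y+11)(y-13)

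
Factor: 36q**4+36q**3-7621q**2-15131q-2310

Testing divisors of the constant over divisors of the leading coefficient, q = -1/6 is a root, giving the factor (6q+1) and quotient 6q**3+5q**2-1271q-2310.
Continuing, q = 15 is a root, giving the factor (q-15) and quotient 6q**2+95q+154.
The remaining quadratic factors as (6q+11)(q+14).

(6q+1)(6q+11)(q+14)(q-15)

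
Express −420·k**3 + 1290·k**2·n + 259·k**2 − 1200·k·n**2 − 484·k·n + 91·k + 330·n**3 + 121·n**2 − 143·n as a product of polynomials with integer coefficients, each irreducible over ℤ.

Group: 4·k·(−105·k**2 + 270·k·n + 91·k − 165·n**2 − 143·n) + (−2·n + 1)·(−105·k**2 + 270·k·n + 91·k − 165·n**2 − 143·n); both groups contain (−105·k**2 + 270·k·n + 91·k − 165·n**2 − 143·n), so (4·k − 2·n + 1) is a factor with cofactor −105·k**2 + 270·k·n + 91·k − 165·n**2 − 143·n.
The cofactor groups again: −105·k**2 + 270·k·n + 91·k − 165·n**2 − 143·n = −7·k·(15·k − 15·n − 13) + 11·n·(15·k − 15·n − 13); both groups contain (15·k − 15·n − 13), giving −(7·k − 11·n)·(15·k − 15·n − 13).

−(15·k − 15·n − 13)·(4·k − 2·n + 1)·(7·k − 11·n)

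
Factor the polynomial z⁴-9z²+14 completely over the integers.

Substitute u = z² to get a quadratic in u, then factor.
z²-2 is irreducible over ℤ (2 is not a perfect square).
z²-7 is irreducible over ℤ (7 is not a perfect square).

(z²-2)(z²-7)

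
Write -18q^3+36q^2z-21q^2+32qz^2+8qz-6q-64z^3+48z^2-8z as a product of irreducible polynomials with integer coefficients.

Group: 3q(-6q^2+20qz-7q-16z^2+12z-2) + 4z(-6q^2+20qz-7q-16z^2+12z-2); both groups contain (-6q^2+20qz-7q-16z^2+12z-2), so (3q+4z) is a factor with cofactor -6q^2+20qz-7q-16z^2+12z-2.
The cofactor groups again: -6q^2+20qz-7q-16z^2+12z-2 = -3q(2q-4z+1) + (4z-2)(2q-4z+1); both groups contain (2q-4z+1), giving -(3q-4z+2)(2q-4z+1).

-(2q-4z+1)(3q+4z)(3q-4z+2)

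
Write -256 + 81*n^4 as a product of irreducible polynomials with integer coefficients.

(3*n + 4)*(3*n - 4)*(9*n^2 + 16)

(3*n)⁴ − (4)⁴ = ((3*n)² − (4)²)((3*n)² + (4)²); the first factor splits again, the second (9*n^2 + 16) is irreducible.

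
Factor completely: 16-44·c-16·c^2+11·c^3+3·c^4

Testing divisors of the constant over divisors of the leading coefficient, c = -2 is a root, so (c+2) divides it; the quotient is 3·c^3+5·c^2-26·c+8.
Next, c = 1/3 is a root, so (3·c-1) is a factor; dividing leaves c^2+2·c-8.
The remaining quadratic factors as (c+4)(c-2).

(3·c-1)·(c+2)·(c+4)·(c-2)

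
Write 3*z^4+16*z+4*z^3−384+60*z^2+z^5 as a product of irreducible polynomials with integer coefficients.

(z+3)*(z+4)*(z−2)*(z^2−2*z+16)

By the rational root theorem, z = −3 is a root, giving the factor (z+3) and quotient z^4+4*z^2+48*z−128.
Continuing, z = 2 is a root, so (z−2) is a factor; dividing leaves z^3+2*z^2+8*z+64.
Then z = −4 is a root, giving the factor (z+4) and quotient z^2−2*z+16.
The quadratic z^2−2*z+16 has discriminant −60 < 0 and is irreducible over ℤ.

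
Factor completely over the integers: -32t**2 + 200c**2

8(5c + 2t)(5c - 2t)

Every term has a factor of 8. Then 25c**2 - 4t**2 = (5c)² − (2t)².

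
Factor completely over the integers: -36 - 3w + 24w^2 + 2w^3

Group as (2w^3 - 3w) + (24w^2 - 36) = w(2w^2 - 3) + 12(2w^2 - 3).
Both groups share the factor (2w^2 - 3).

(w + 12)(2w^2 - 3)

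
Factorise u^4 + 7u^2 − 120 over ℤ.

Substitute w = u^2 to get a quadratic in w, then factor.
u^2 − 8 is irreducible over ℤ (8 is not a perfect square).
u^2 + 15 is irreducible over ℤ (always positive, so no real roots).

(u^2 + 15)(u^2 − 8)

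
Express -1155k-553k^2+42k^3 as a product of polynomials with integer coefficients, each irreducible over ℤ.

Pull out the common factor 7k, then factor the remaining trinomial.

7k(6k+11)(k-15)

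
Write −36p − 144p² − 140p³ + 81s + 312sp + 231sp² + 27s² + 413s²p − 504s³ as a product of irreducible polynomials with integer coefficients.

−(9s − 4p)(7s − 7p − 3)(8s + 5p + 3)

Group: 7s(−72s² − 13sp − 27s + 20p² + 12p) + (−7p − 3)(−72s² − 13sp − 27s + 20p² + 12p); both groups contain (−72s² − 13sp − 27s + 20p² + 12p), so (7s − 7p − 3) is a factor with cofactor −72s² − 13sp − 27s + 20p² + 12p.
The cofactor groups again: −72s² − 13sp − 27s + 20p² + 12p = −8s(9s − 4p) + (−5p − 3)(9s − 4p); both groups contain (9s − 4p), giving −(8s + 5p + 3)(9s − 4p).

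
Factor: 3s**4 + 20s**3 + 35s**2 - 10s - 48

Trying the rational-root candidates, s = 1 is a root, so (s - 1) divides it; the quotient is 3s**3 + 23s**2 + 58s + 48.
Next, s = -2 is a root, so (s + 2) divides it; the quotient is 3s**2 + 17s + 24.
The remaining quadratic factors as (3s + 8)(s + 3).

(3s + 8)(s + 2)(s + 3)(s - 1)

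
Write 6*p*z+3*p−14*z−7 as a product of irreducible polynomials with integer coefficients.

Group as (6*p*z+3*p) + (−14*z−7) = 3*p*(2*z+1) − 7*(2*z+1).
Both groups share the factor (2*z+1).

(2*z+1)*(3*p−7)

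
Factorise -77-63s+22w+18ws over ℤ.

Group as (18ws+22w) + (-63s-77) = 2w(9s+11) - 7(9s+11).
Both groups share the factor (9s+11).

(2w-7)(9s+11)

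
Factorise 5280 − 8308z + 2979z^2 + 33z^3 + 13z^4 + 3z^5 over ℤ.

(3z − 5)(z + 12)(z − 1)(z^2 − 5z + 88)

By the rational root theorem, z = 5/3 is a root, so (3z − 5) is a factor; dividing leaves z^4 + 6z^3 + 21z^2 + 1028z − 1056.
Next, z = −12 is a root, so (z + 12) is a factor; dividing leaves z^3 − 6z^2 + 93z − 88.
Continuing, z = 1 is a root, giving the factor (z − 1) and quotient z^2 − 5z + 88.
The quadratic z^2 − 5z + 88 has discriminant −327 < 0 and is irreducible over ℤ.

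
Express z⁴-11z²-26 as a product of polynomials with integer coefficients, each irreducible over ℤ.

(z²+2)(z²-13)

Substitute u = z² to get a quadratic in u, then factor.
z²+2 is irreducible over ℤ (always positive, so no real roots).
z²-13 is irreducible over ℤ (13 is not a perfect square).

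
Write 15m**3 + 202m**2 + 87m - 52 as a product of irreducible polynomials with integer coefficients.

(3m - 1)(5m + 4)(m + 13)

Testing divisors of the constant over divisors of the leading coefficient, m = 1/3 is a root, so (3m - 1) divides it; the quotient is 5m**2 + 69m + 52.
The remaining quadratic factors as (5m + 4)(m + 13).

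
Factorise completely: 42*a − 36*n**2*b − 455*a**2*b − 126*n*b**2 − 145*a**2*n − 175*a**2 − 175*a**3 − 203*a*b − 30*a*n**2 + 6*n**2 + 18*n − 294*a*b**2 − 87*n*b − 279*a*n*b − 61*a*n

Group: 5*a*(−35*a**2 − 29*a*n − 49*a*b − 42*a − 6*n**2 − 21*n*b − 18*n) + (6*b − 1)*(−35*a**2 − 29*a*n − 49*a*b − 42*a − 6*n**2 − 21*n*b − 18*n); both groups contain (−35*a**2 − 29*a*n − 49*a*b − 42*a − 6*n**2 − 21*n*b − 18*n), so (5*a + 6*b − 1) is a factor with cofactor −35*a**2 − 29*a*n − 49*a*b − 42*a − 6*n**2 − 21*n*b − 18*n.
The cofactor groups again: −35*a**2 − 29*a*n − 49*a*b − 42*a − 6*n**2 − 21*n*b − 18*n = −5*a*(7*a + 3*n) + (−2*n − 7*b − 6)*(7*a + 3*n); both groups contain (7*a + 3*n), giving −(5*a + 2*n + 7*b + 6)*(7*a + 3*n).

−(5*a + 6*b − 1)*(5*a + 2*n + 7*b + 6)*(7*a + 3*n)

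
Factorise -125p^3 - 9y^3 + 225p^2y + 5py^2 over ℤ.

-(5p + y)(5p - 9y)(5p - y)

Group: 5p(-25p^2 + y^2) - 9y(-25p^2 + y^2); both groups contain (-25p^2 + y^2), so (5p - 9y) is a factor with cofactor -25p^2 + y^2.
The cofactor groups again: -25p^2 + y^2 = -5p(5p + y) + y(5p + y); both groups contain (5p + y), giving -(5p - y)(5p + y).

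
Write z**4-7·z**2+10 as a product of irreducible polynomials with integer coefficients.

Substitute u = z**2 to get a quadratic in u, then factor.
z**2-2 is irreducible over ℤ (2 is not a perfect square).
z**2-5 is irreducible over ℤ (5 is not a perfect square).

(z**2-2)·(z**2-5)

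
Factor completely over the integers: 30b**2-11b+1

(5b-1)(6b-1)

Need a pair with product 30·1 = 30 and sum -11: that's -5 and -6.
Split the middle term: 30b**2-5b - 6b+1 = 5b(6b-1) - (6b-1).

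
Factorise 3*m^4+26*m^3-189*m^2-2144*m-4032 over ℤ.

(3*m+8)*(m+7)*(m+8)*(m-9)

Testing divisors of the constant over divisors of the leading coefficient, m = -8/3 is a root, giving the factor (3*m+8) and quotient m^3+6*m^2-79*m-504.
Next, m = 9 is a root, so (m-9) divides it; the quotient is m^2+15*m+56.
The remaining quadratic factors as (m+8)(m+7).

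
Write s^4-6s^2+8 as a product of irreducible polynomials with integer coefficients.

(s+2)(s-2)(s^2-2)

Substitute u = s^2 to get a quadratic in u, then factor.
s^2-2 is irreducible over ℤ (2 is not a perfect square).
s^2-4 is a difference of squares.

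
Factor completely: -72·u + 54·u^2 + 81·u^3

Pull out the common factor 9·u, then factor the remaining trinomial.

9·u·(3·u + 4)·(3·u - 2)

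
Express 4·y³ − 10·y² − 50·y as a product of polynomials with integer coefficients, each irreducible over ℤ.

Pull out the common factor 2·y, then factor the remaining trinomial.

2·y·(2·y + 5)·(y − 5)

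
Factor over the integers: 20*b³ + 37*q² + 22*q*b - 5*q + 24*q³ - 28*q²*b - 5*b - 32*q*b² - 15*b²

Group: 3*q*(8*q² + 4*q*b - q - 4*b² - b) + (-5*b + 5)*(8*q² + 4*q*b - q - 4*b² - b); both groups contain (8*q² + 4*q*b - q - 4*b² - b), so (3*q - 5*b + 5) is a factor with cofactor 8*q² + 4*q*b - q - 4*b² - b.
The cofactor groups again: 8*q² + 4*q*b - q - 4*b² - b = 8*q*(q + b) + (-4*b - 1)*(q + b); both groups contain (q + b), giving (8*q - 4*b - 1)*(q + b).

(8*q - 4*b - 1)*(3*q - 5*b + 5)*(q + b)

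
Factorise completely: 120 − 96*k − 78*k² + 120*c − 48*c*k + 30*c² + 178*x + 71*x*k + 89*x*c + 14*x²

(14*x + 5*c − 13*k + 10)*(x + 6*c + 6*k + 12)

Group: 14*x*(x + 6*c + 6*k + 12) + (5*c − 13*k + 10)*(x + 6*c + 6*k + 12); both groups contain (x + 6*c + 6*k + 12).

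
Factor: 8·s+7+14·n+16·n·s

Group as (16·n·s+14·n) + (8·s+7) = 2·n·(8·s+7) + (8·s+7).
Both groups share the factor (8·s+7).

(2·n+1)·(8·s+7)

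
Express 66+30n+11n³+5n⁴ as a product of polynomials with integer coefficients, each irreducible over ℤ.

Group as (5n⁴+30n) + (11n³+66) = 5n(n³+6) + 11(n³+6).
Both groups share the factor (n³+6).

(5n+11)(n³+6)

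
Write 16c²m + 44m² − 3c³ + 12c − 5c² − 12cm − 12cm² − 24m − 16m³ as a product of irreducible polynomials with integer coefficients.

Group: 3c(−c² + 6cm − 3c − 8m² + 6m) + (2m − 4)(−c² + 6cm − 3c − 8m² + 6m); both groups contain (−c² + 6cm − 3c − 8m² + 6m), so (3c + 2m − 4) is a factor with cofactor −c² + 6cm − 3c − 8m² + 6m.
The cofactor groups again: −c² + 6cm − 3c − 8m² + 6m = −c(c − 4m + 3) + 2m(c − 4m + 3); both groups contain (c − 4m + 3), giving −(c − 2m)(c − 4m + 3).

−(3c + 2m − 4)(c − 2m)(c − 4m + 3)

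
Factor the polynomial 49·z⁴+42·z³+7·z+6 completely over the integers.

(7·z+6)·(7·z³+1)

Group as (49·z⁴+7·z) + (42·z³+6) = 7·z·(7·z³+1) + 6·(7·z³+1).
Both groups share the factor (7·z³+1).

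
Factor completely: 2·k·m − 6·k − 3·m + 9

Group as (2·k·m − 6·k) + (−3·m + 9) = 2·k·(m − 3) − 3·(m − 3).
Both groups share the factor (m − 3).

(2·k − 3)·(m − 3)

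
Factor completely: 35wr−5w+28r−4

(5w+4)(7r−1)

Group as (35wr−5w) + (28r−4) = 5w(7r−1) + 4(7r−1).
Both groups share the factor (7r−1).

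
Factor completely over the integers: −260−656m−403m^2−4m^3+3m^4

(3m+2)(m+1)(m+10)(m−13)

Trying the rational-root candidates, m = −10 is a root, giving the factor (m+10) and quotient 3m^3−34m^2−63m−26.
Continuing, m = −2/3 is a root, so (3m+2) is a factor; dividing leaves m^2−12m−13.
The remaining quadratic factors as (m−13)(m+1).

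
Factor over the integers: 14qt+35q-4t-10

(2t+5)(7q-2)

Group as (14qt+35q) + (-4t-10) = 7q(2t+5) - 2(2t+5).
Both groups share the factor (2t+5).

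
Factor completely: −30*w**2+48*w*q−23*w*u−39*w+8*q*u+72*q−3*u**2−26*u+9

−(5*w−8*q+3*u−1)*(6*w+u+9)

Group: −5*w*(6*w+u+9) + (8*q−3*u+1)*(6*w+u+9); both groups contain (6*w+u+9).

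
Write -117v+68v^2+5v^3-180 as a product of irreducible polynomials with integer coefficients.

Testing divisors of the constant over divisors of the leading coefficient, v = -15 is a root, so (v+15) divides it; the quotient is 5v^2-7v-12.
The remaining quadratic factors as (v+1)(5v-12).

(5v-12)(v+1)(v+15)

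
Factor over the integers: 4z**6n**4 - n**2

n**2(2z**3n + 1)(2z**3n - 1)

Pull out the common factor n**2, leaving 4z**6n**2 - 1.
Recognize a difference of squares with the parts 2z**3n and 1.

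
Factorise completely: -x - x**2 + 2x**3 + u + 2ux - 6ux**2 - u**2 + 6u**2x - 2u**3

Group: u(-2u**2 + 4ux - u - 2x**2 + x + 1) - x(-2u**2 + 4ux - u - 2x**2 + x + 1); both groups contain (-2u**2 + 4ux - u - 2x**2 + x + 1), so (u - x) is a factor with cofactor -2u**2 + 4ux - u - 2x**2 + x + 1.
The cofactor groups again: -2u**2 + 4ux - u - 2x**2 + x + 1 = -2u(u - x + 1) + (2x + 1)(u - x + 1); both groups contain (u - x + 1), giving -(2u - 2x - 1)(u - x + 1).

-(2u - 2x - 1)(u - x)(u - x + 1)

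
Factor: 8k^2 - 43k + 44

Need a pair with product 8·44 = 352 and sum -43: that's -32 and -11.
Split the middle term: 8k^2 - 32k - 11k + 44 = 8k(k - 4) - 11(k - 4).

(8k - 11)(k - 4)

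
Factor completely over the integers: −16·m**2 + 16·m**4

Every term has a factor of 16·m**2; factoring it out leaves m**2 − 1.
Recognize a difference of squares with the parts m and 1.

16·m**2·(m + 1)·(m − 1)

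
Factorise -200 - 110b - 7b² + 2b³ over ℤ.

By the rational root theorem, b = -5/2 is a root, so (2b + 5) is a factor; dividing leaves b² - 6b - 40.
The remaining quadratic factors as (b - 10)(b + 4).

(2b + 5)(b + 4)(b - 10)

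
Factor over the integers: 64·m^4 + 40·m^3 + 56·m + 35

(8·m + 5)·(8·m^3 + 7)

Group as (64·m^4 + 56·m) + (40·m^3 + 35) = 8·m·(8·m^3 + 7) + 5·(8·m^3 + 7).
Both groups share the factor (8·m^3 + 7).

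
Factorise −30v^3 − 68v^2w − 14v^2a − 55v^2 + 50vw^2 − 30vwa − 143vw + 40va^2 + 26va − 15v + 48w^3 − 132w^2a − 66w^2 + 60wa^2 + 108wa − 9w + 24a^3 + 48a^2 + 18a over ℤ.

−(5v + 3w − 6a)(2v − 2w + 2a + 3)(3v + 8w + 2a + 1)

Group: 3v(−10v^2 + 4vw + 2va − 15v + 6w^2 − 18wa − 9w + 12a^2 + 18a) + (8w + 2a + 1)(−10v^2 + 4vw + 2va − 15v + 6w^2 − 18wa − 9w + 12a^2 + 18a); both groups contain (−10v^2 + 4vw + 2va − 15v + 6w^2 − 18wa − 9w + 12a^2 + 18a), so (3v + 8w + 2a + 1) is a factor with cofactor −10v^2 + 4vw + 2va − 15v + 6w^2 − 18wa − 9w + 12a^2 + 18a.
The cofactor groups again: −10v^2 + 4vw + 2va − 15v + 6w^2 − 18wa − 9w + 12a^2 + 18a = −2v(5v + 3w − 6a) + (2w − 2a − 3)(5v + 3w − 6a); both groups contain (5v + 3w − 6a), giving −(2v − 2w + 2a + 3)(5v + 3w − 6a).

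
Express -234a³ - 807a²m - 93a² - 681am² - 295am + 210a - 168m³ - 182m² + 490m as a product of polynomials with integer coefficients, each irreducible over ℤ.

Group: 3a(-78a² - 87am - 31a - 24m² - 26m + 70) + 7m(-78a² - 87am - 31a - 24m² - 26m + 70); both groups contain (-78a² - 87am - 31a - 24m² - 26m + 70), so (3a + 7m) is a factor with cofactor -78a² - 87am - 31a - 24m² - 26m + 70.
The cofactor groups again: -78a² - 87am - 31a - 24m² - 26m + 70 = -6a(13a + 8m - 10) + (-3m - 7)(13a + 8m - 10); both groups contain (13a + 8m - 10), giving -(6a + 3m + 7)(13a + 8m - 10).

-(13a + 8m - 10)(3a + 7m)(6a + 3m + 7)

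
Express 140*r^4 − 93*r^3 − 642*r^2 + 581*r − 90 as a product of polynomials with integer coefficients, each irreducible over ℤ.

(4*r + 9)*(5*r − 1)*(7*r − 5)*(r − 2)

By the rational root theorem, r = 1/5 is a root, so (5*r − 1) divides it; the quotient is 28*r^3 − 13*r^2 − 131*r + 90.
Then r = −9/4 is a root, so (4*r + 9) is a factor; dividing leaves 7*r^2 − 19*r + 10.
The remaining quadratic factors as (r − 2)(7*r − 5).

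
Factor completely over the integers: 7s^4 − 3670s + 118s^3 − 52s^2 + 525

Trying the rational-root candidates, s = −7 is a root, giving the factor (s + 7) and quotient 7s^3 + 69s^2 − 535s + 75.
Continuing, s = 5 is a root, so (s − 5) is a factor; dividing leaves 7s^2 + 104s − 15.
The remaining quadratic factors as (s + 15)(7s − 1).

(7s − 1)(s + 15)(s + 7)(s − 5)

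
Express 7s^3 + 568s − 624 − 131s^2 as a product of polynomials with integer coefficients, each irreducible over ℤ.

(7s − 12)(s − 13)(s − 4)

By the rational root theorem, s = 13 is a root, so (s − 13) is a factor; dividing leaves 7s^2 − 40s + 48.
The remaining quadratic factors as (s − 4)(7s − 12).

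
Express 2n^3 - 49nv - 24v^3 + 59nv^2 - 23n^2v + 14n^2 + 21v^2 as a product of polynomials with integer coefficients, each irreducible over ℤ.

(2n - v)(n - 3v)(n - 8v + 7)

Group: n(2n^2 - 17nv + 14n + 8v^2 - 7v) - 3v(2n^2 - 17nv + 14n + 8v^2 - 7v); both groups contain (2n^2 - 17nv + 14n + 8v^2 - 7v), so (n - 3v) is a factor with cofactor 2n^2 - 17nv + 14n + 8v^2 - 7v.
The cofactor groups again: 2n^2 - 17nv + 14n + 8v^2 - 7v = n(2n - v) + (-8v + 7)(2n - v); both groups contain (2n - v), giving (n - 8v + 7)(2n - v).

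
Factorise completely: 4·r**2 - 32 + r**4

(r + 2)·(r - 2)·(r**2 + 8)

Substitute u = r**2 to get a quadratic in u, then factor.
r**2 - 4 is a difference of squares.
r**2 + 8 is irreducible over ℤ (always positive, so no real roots).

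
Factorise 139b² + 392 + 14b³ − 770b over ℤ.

Among the possible rational roots, b = 4/7 is a root, so (7b − 4) is a factor; dividing leaves 2b² + 21b − 98.
The remaining quadratic factors as (b + 14)(2b − 7).

(2b − 7)(7b − 4)(b + 14)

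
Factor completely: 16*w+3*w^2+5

Need a pair with product 3·5 = 15 and sum 16: that's 1 and 15.
Split the middle term: 3*w^2+w + 15*w+5 = w*(3*w+1) + 5*(3*w+1).

(3*w+1)*(w+5)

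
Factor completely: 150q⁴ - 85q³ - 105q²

5q²(5q + 3)(6q - 7)

Pull out the common factor 5q², then factor the remaining trinomial.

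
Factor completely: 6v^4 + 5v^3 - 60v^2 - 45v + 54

(2v + 3)(3v - 2)(v + 3)(v - 3)

Testing divisors of the constant over divisors of the leading coefficient, v = -3/2 is a root, giving the factor (2v + 3) and quotient 3v^3 - 2v^2 - 27v + 18.
Then v = -3 is a root, so (v + 3) divides it; the quotient is 3v^2 - 11v + 6.
The remaining quadratic factors as (v - 3)(3v - 2).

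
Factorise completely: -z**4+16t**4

(2t+z)(2t-z)(4t**2+z**2)

(2t)⁴ − (z)⁴ = ((2t)² − (z)²)((2t)² + (z)²); the first factor splits again, the second (4t**2+z**2) is irreducible.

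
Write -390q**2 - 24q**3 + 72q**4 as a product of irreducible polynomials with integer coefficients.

6q**2(2q - 5)(6q + 13)

Pull out the common factor 6q**2, then factor the remaining trinomial.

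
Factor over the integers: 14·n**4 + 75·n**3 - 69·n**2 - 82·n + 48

(2·n - 1)·(7·n - 8)·(n + 1)·(n + 6)

Testing divisors of the constant over divisors of the leading coefficient, n = 1/2 is a root, giving the factor (2·n - 1) and quotient 7·n**3 + 41·n**2 - 14·n - 48.
Next, n = -1 is a root, giving the factor (n + 1) and quotient 7·n**2 + 34·n - 48.
The remaining quadratic factors as (n + 6)(7·n - 8).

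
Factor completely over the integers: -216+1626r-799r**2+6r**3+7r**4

(7r-1)(r+12)(r-2)(r-9)

Trying the rational-root candidates, r = 2 is a root, so (r-2) is a factor; dividing leaves 7r**3+20r**2-759r+108.
Next, r = -12 is a root, so (r+12) is a factor; dividing leaves 7r**2-64r+9.
The remaining quadratic factors as (7r-1)(r-9).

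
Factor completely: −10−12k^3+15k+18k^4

(3k−2)(6k^3+5)

Group as (18k^4+15k) + (−12k^3−10) = 3k(6k^3+5) − 2(6k^3+5).
Both groups share the factor (6k^3+5).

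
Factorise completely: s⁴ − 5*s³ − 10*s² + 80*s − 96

Trying the rational-root candidates, s = 4 is a root, so (s − 4) divides it; the quotient is s³ − s² − 14*s + 24.
Next, s = −4 is a root, so (s + 4) divides it; the quotient is s² − 5*s + 6.
The remaining quadratic factors as (s − 3)(s − 2).

(s + 4)*(s − 2)*(s − 3)*(s − 4)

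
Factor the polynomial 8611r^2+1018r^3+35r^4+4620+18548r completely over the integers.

By the rational root theorem, r = -14/5 is a root, so (5r+14) divides it; the quotient is 7r^3+184r^2+1207r+330.
Continuing, r = -15 is a root, giving the factor (r+15) and quotient 7r^2+79r+22.
The remaining quadratic factors as (7r+2)(r+11).

(5r+14)(7r+2)(r+11)(r+15)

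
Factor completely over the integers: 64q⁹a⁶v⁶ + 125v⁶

Every term has a factor of v⁶; factoring it out leaves 64q⁹a⁶ + 125.
Recognize a sum of cubes with the parts 4q³a² and 5.

v⁶(4q³a² + 5)(16q⁶a⁴ − 20q³a² + 25)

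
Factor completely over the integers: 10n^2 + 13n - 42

(2n - 3)(5n + 14)

Need a pair with product 10·(-42) = -420 and sum 13: that's 28 and -15.
Split the middle term: 10n^2 + 28n - 15n - 42 = 2n(5n + 14) - 3(5n + 14).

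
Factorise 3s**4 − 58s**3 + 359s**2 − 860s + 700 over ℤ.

By the rational root theorem, s = 2 is a root, so (s − 2) divides it; the quotient is 3s**3 − 52s**2 + 255s − 350.
Continuing, s = 10 is a root, so (s − 10) divides it; the quotient is 3s**2 − 22s + 35.
The remaining quadratic factors as (s − 5)(3s − 7).

(3s − 7)(s − 10)(s − 2)(s − 5)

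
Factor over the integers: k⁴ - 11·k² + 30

Substitute u = k² to get a quadratic in u, then factor.
k² - 5 is irreducible over ℤ (5 is not a perfect square).
k² - 6 is irreducible over ℤ (6 is not a perfect square).

(k² - 5)·(k² - 6)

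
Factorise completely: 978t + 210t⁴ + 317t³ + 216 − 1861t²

(5t − 9)(6t + 1)(7t − 6)(t + 4)

Trying the rational-root candidates, t = −1/6 is a root, so (6t + 1) divides it; the quotient is 35t³ + 47t² − 318t + 216.
Continuing, t = 9/5 is a root, giving the factor (5t − 9) and quotient 7t² + 22t − 24.
The remaining quadratic factors as (t + 4)(7t − 6).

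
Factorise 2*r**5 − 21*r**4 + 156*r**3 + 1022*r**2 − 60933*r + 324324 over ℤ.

(2*r − 13)*(r + 12)*(r − 11)*(r**2 − 5*r + 189)

Among the possible rational roots, r = −12 is a root, giving the factor (r + 12) and quotient 2*r**4 − 45*r**3 + 696*r**2 − 7330*r + 27027.
Next, r = 11 is a root, so (r − 11) is a factor; dividing leaves 2*r**3 − 23*r**2 + 443*r − 2457.
Next, r = 13/2 is a root, so (2*r − 13) is a factor; dividing leaves r**2 − 5*r + 189.
The quadratic r**2 − 5*r + 189 has discriminant −731 < 0 and is irreducible over ℤ.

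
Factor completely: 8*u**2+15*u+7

(8*u+7)*(u+1)

Need a pair with product 8·7 = 56 and sum 15: that's 7 and 8.
Split the middle term: 8*u**2+7*u + 8*u+7 = u*(8*u+7) + (8*u+7).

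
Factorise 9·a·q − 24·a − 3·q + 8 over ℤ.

(3·a − 1)·(3·q − 8)

Group as (9·a·q − 24·a) + (−3·q + 8) = 3·a·(3·q − 8) − (3·q − 8).
Both groups share the factor (3·q − 8).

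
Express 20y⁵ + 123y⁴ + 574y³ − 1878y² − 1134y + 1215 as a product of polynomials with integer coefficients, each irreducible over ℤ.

(4y − 9)(5y − 3)(y + 1)(y² + 8y + 45)

By the rational root theorem, y = −1 is a root, giving the factor (y + 1) and quotient 20y⁴ + 103y³ + 471y² − 2349y + 1215.
Then y = 9/4 is a root, so (4y − 9) is a factor; dividing leaves 5y³ + 37y² + 201y − 135.
Then y = 3/5 is a root, giving the factor (5y − 3) and quotient y² + 8y + 45.
The quadratic y² + 8y + 45 has discriminant −116 < 0 and is irreducible over ℤ.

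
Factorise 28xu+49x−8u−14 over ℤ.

(4u+7)(7x−2)

Group as (28xu+49x) + (−8u−14) = 7x(4u+7) − 2(4u+7).
Both groups share the factor (4u+7).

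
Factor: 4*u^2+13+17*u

(4*u+13)*(u+1)

Need a pair with product 4·13 = 52 and sum 17: that's 4 and 13.
Split the middle term: 4*u^2+4*u + 13*u+13 = 4*u*(u+1) + 13*(u+1).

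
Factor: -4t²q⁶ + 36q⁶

Pull out the common factor 4q⁶, leaving -t² + 9.
Recognize a difference of squares with the parts 3 and t.

-4q⁶(t + 3)(t - 3)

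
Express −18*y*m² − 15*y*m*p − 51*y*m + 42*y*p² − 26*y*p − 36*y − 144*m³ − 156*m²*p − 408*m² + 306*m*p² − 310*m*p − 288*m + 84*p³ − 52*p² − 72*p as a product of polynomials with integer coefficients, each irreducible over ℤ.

Group: y*(−18*m² − 15*m*p − 51*m + 42*p² − 26*p − 36) + (8*m + 2*p)*(−18*m² − 15*m*p − 51*m + 42*p² − 26*p − 36); both groups contain (−18*m² − 15*m*p − 51*m + 42*p² − 26*p − 36), so (y + 8*m + 2*p) is a factor with cofactor −18*m² − 15*m*p − 51*m + 42*p² − 26*p − 36.
The cofactor groups again: −18*m² − 15*m*p − 51*m + 42*p² − 26*p − 36 = −3*m*(6*m − 7*p + 9) + (−6*p − 4)*(6*m − 7*p + 9); both groups contain (6*m − 7*p + 9), giving −(3*m + 6*p + 4)*(6*m − 7*p + 9).

−(3*m + 6*p + 4)*(6*m − 7*p + 9)*(y + 8*m + 2*p)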